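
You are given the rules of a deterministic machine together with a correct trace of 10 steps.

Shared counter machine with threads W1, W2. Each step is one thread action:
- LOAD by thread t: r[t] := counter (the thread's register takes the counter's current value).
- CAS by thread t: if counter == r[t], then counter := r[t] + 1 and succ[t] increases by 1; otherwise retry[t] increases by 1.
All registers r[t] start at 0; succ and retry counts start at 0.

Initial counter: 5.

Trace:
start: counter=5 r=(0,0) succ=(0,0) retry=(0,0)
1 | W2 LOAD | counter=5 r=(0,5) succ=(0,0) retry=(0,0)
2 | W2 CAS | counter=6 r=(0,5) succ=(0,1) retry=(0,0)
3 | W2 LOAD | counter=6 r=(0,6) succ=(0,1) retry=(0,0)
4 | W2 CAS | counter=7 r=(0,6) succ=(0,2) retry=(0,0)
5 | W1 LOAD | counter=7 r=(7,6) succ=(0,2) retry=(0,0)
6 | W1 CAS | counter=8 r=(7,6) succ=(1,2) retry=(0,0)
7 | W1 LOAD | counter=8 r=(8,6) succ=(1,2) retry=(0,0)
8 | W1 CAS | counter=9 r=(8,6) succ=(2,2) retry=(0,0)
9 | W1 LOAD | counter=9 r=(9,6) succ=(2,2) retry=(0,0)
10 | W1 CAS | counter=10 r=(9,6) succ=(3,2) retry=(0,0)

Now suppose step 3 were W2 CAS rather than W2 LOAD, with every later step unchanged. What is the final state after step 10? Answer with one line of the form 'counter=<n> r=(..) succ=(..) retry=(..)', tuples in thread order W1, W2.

counter=9 r=(8,5) succ=(3,1) retry=(0,2)

(re-executing from step 3 with the substitution; state before step 3: counter=6 r=(0,5) succ=(0,1) retry=(0,0))
3 | W2 CAS | counter=6 r=(0,5) succ=(0,1) retry=(0,1)
4 | W2 CAS | counter=6 r=(0,5) succ=(0,1) retry=(0,2)
5 | W1 LOAD | counter=6 r=(6,5) succ=(0,1) retry=(0,2)
6 | W1 CAS | counter=7 r=(6,5) succ=(1,1) retry=(0,2)
7 | W1 LOAD | counter=7 r=(7,5) succ=(1,1) retry=(0,2)
8 | W1 CAS | counter=8 r=(7,5) succ=(2,1) retry=(0,2)
9 | W1 LOAD | counter=8 r=(8,5) succ=(2,1) retry=(0,2)
10 | W1 CAS | counter=9 r=(8,5) succ=(3,1) retry=(0,2)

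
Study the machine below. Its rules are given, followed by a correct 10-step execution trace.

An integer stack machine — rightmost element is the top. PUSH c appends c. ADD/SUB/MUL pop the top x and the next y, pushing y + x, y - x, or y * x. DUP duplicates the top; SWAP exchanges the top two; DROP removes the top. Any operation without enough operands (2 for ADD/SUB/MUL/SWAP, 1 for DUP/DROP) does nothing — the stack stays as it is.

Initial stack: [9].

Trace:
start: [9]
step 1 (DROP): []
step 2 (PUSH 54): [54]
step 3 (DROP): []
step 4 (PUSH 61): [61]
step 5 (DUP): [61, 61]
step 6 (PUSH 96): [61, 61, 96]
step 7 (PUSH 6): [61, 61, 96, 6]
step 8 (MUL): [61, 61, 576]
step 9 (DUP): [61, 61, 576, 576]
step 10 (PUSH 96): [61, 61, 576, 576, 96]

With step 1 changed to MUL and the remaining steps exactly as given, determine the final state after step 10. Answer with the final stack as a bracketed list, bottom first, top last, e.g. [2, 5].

[9, 61, 61, 576, 576, 96]

(re-executing from step 1 with the substitution; state before step 1: [9])
step 1 (MUL): [9]
step 2 (PUSH 54): [9, 54]
step 3 (DROP): [9]
step 4 (PUSH 61): [9, 61]
step 5 (DUP): [9, 61, 61]
step 6 (PUSH 96): [9, 61, 61, 96]
step 7 (PUSH 6): [9, 61, 61, 96, 6]
step 8 (MUL): [9, 61, 61, 576]
step 9 (DUP): [9, 61, 61, 576, 576]
step 10 (PUSH 96): [9, 61, 61, 576, 576, 96]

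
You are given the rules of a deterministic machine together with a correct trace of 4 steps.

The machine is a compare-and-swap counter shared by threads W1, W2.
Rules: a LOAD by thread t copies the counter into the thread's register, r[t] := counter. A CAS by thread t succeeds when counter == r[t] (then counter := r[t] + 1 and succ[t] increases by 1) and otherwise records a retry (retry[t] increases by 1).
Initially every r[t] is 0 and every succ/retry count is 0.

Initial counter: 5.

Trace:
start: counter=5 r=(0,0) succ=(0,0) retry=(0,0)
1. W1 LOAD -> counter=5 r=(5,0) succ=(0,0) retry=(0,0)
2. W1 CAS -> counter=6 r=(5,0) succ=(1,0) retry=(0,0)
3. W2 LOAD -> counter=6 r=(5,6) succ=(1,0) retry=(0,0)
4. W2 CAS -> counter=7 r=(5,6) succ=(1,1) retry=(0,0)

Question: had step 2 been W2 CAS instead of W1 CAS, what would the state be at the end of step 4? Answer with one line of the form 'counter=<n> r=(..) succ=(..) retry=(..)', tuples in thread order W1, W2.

(re-executing from step 2 with the substitution; state before step 2: counter=5 r=(5,0) succ=(0,0) retry=(0,0))
2. W2 CAS -> counter=5 r=(5,0) succ=(0,0) retry=(0,1)
3. W2 LOAD -> counter=5 r=(5,5) succ=(0,0) retry=(0,1)
4. W2 CAS -> counter=6 r=(5,5) succ=(0,1) retry=(0,1)

counter=6 r=(5,5) succ=(0,1) retry=(0,1)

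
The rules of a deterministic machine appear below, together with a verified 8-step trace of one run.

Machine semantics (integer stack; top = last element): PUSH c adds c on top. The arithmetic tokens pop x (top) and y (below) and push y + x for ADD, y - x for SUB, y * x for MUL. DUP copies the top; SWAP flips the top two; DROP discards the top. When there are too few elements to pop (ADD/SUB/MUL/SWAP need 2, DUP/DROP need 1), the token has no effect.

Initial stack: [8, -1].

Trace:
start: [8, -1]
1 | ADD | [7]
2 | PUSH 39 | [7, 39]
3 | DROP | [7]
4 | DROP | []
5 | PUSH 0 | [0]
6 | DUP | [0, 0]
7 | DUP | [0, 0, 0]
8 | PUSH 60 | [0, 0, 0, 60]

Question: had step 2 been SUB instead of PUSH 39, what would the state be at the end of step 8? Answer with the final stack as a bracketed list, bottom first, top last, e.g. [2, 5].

(re-executing from step 2 with the substitution; state before step 2: [7])
2 | SUB | [7]
3 | DROP | []
4 | DROP | []
5 | PUSH 0 | [0]
6 | DUP | [0, 0]
7 | DUP | [0, 0, 0]
8 | PUSH 60 | [0, 0, 0, 60]

[0, 0, 0, 60]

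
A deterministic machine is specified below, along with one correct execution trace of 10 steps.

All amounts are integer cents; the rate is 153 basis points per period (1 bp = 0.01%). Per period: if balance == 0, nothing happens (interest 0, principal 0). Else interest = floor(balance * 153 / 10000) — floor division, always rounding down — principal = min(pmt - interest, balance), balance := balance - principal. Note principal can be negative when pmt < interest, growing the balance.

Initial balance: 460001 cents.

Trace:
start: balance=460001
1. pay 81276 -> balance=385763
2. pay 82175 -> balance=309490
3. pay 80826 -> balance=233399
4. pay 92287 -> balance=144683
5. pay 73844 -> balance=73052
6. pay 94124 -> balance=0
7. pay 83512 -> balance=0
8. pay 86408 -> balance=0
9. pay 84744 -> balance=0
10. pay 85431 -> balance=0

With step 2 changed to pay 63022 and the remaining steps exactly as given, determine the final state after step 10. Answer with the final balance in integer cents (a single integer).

(re-executing from step 2 with the substitution; state before step 2: balance=385763)
2. pay 63022 -> balance=328643
3. pay 80826 -> balance=252845
4. pay 92287 -> balance=164426
5. pay 73844 -> balance=93097
6. pay 94124 -> balance=397
7. pay 83512 -> balance=0
8. pay 86408 -> balance=0
9. pay 84744 -> balance=0
10. pay 85431 -> balance=0

0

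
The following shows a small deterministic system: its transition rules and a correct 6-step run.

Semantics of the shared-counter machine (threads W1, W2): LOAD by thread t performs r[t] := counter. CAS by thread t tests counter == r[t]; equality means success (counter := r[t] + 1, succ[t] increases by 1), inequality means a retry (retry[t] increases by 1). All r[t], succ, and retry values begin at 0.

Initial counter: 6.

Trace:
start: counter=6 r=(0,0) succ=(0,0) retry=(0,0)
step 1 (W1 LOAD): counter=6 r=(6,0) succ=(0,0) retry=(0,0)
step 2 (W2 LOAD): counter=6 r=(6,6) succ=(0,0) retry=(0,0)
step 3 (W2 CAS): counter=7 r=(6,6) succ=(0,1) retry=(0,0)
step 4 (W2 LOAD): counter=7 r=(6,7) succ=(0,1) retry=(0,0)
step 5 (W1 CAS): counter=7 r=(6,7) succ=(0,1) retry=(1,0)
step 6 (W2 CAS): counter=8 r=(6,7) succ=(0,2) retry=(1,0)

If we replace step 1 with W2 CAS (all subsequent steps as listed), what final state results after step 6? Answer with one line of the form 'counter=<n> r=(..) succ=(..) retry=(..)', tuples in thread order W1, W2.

counter=8 r=(0,7) succ=(0,2) retry=(1,1)

(re-executing from step 1 with the substitution; state before step 1: counter=6 r=(0,0) succ=(0,0) retry=(0,0))
step 1 (W2 CAS): counter=6 r=(0,0) succ=(0,0) retry=(0,1)
step 2 (W2 LOAD): counter=6 r=(0,6) succ=(0,0) retry=(0,1)
step 3 (W2 CAS): counter=7 r=(0,6) succ=(0,1) retry=(0,1)
step 4 (W2 LOAD): counter=7 r=(0,7) succ=(0,1) retry=(0,1)
step 5 (W1 CAS): counter=7 r=(0,7) succ=(0,1) retry=(1,1)
step 6 (W2 CAS): counter=8 r=(0,7) succ=(0,2) retry=(1,1)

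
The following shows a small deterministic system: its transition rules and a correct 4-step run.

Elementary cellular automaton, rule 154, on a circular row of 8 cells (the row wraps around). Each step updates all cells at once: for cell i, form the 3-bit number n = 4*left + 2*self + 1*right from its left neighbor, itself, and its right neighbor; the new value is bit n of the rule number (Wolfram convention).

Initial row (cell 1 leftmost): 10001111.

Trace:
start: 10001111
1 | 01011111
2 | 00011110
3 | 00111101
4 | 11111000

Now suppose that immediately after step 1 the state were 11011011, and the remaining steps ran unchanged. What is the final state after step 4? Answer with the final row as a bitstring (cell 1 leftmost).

01001110

state after step 1 := 11011011
2 | 10010011
3 | 01101111
4 | 01001110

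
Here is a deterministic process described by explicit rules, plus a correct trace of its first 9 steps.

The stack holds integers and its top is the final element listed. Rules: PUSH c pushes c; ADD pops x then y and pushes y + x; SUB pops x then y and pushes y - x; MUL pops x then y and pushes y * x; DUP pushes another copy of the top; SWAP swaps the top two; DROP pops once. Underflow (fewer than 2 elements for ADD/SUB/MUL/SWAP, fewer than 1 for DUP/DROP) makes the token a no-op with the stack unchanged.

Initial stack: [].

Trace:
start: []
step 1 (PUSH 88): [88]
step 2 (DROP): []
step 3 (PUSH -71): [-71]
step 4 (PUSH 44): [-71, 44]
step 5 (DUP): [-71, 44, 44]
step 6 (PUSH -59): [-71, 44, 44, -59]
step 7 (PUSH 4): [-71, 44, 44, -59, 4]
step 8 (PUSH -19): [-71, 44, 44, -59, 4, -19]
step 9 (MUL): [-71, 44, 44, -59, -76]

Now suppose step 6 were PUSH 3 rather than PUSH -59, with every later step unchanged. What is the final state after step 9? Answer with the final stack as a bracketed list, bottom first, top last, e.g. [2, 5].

[-71, 44, 44, 3, -76]

(re-executing from step 6 with the substitution; state before step 6: [-71, 44, 44])
step 6 (PUSH 3): [-71, 44, 44, 3]
step 7 (PUSH 4): [-71, 44, 44, 3, 4]
step 8 (PUSH -19): [-71, 44, 44, 3, 4, -19]
step 9 (MUL): [-71, 44, 44, 3, -76]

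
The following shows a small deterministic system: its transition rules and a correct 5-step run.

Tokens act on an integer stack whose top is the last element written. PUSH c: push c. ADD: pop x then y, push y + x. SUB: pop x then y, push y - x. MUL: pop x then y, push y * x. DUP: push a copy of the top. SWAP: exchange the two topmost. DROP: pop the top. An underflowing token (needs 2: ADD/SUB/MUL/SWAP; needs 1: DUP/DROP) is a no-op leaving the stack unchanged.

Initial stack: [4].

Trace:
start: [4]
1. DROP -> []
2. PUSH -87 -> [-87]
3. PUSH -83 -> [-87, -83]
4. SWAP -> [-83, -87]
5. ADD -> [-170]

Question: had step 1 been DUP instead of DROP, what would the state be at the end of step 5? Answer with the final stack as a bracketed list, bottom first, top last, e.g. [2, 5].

(re-executing from step 1 with the substitution; state before step 1: [4])
1. DUP -> [4, 4]
2. PUSH -87 -> [4, 4, -87]
3. PUSH -83 -> [4, 4, -87, -83]
4. SWAP -> [4, 4, -83, -87]
5. ADD -> [4, 4, -170]

[4, 4, -170]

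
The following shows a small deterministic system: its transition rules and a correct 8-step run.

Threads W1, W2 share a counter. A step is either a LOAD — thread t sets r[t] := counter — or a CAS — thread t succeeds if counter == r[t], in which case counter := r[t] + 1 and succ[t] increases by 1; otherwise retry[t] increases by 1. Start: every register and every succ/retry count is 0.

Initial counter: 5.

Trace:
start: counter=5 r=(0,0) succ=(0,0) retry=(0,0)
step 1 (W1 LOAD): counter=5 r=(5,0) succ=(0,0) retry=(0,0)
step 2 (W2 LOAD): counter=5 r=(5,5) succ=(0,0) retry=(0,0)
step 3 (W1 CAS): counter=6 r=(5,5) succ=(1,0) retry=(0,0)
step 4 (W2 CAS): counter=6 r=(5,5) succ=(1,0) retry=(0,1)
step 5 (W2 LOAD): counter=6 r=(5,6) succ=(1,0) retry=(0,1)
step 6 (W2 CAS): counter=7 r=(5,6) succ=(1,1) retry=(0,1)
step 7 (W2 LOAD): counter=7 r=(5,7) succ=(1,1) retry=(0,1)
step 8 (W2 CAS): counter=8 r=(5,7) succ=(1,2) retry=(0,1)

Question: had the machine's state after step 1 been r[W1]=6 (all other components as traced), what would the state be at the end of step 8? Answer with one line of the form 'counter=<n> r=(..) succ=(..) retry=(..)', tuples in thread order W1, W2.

counter=8 r=(6,7) succ=(0,3) retry=(1,0)

state after step 1 := counter=5 r=(6,0) succ=(0,0) retry=(0,0)
step 2 (W2 LOAD): counter=5 r=(6,5) succ=(0,0) retry=(0,0)
step 3 (W1 CAS): counter=5 r=(6,5) succ=(0,0) retry=(1,0)
step 4 (W2 CAS): counter=6 r=(6,5) succ=(0,1) retry=(1,0)
step 5 (W2 LOAD): counter=6 r=(6,6) succ=(0,1) retry=(1,0)
step 6 (W2 CAS): counter=7 r=(6,6) succ=(0,2) retry=(1,0)
step 7 (W2 LOAD): counter=7 r=(6,7) succ=(0,2) retry=(1,0)
step 8 (W2 CAS): counter=8 r=(6,7) succ=(0,3) retry=(1,0)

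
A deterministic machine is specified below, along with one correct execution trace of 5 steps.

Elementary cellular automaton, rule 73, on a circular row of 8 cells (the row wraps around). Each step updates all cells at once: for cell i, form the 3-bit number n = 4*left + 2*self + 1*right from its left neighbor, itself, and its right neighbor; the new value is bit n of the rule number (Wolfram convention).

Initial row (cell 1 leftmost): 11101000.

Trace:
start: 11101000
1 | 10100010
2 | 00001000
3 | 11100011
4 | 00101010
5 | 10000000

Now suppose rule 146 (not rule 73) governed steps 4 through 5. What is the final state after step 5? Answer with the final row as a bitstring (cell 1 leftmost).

10000000

(re-executing steps 4..5 under rule 146; state before step 4: 11100011)
4 | 11010101
5 | 10000000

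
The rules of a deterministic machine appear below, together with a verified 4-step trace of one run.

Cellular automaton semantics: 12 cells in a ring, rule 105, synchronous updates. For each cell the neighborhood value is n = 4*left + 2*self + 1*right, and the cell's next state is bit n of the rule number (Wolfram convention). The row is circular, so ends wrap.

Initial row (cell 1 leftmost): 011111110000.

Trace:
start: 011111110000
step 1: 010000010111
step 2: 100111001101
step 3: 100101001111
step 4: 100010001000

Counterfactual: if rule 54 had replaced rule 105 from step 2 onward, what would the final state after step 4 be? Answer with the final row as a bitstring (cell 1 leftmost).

(re-executing steps 2..4 under rule 54; state before step 2: 010000010111)
step 2: 111000111000
step 3: 000101000101
step 4: 101111101111

101111101111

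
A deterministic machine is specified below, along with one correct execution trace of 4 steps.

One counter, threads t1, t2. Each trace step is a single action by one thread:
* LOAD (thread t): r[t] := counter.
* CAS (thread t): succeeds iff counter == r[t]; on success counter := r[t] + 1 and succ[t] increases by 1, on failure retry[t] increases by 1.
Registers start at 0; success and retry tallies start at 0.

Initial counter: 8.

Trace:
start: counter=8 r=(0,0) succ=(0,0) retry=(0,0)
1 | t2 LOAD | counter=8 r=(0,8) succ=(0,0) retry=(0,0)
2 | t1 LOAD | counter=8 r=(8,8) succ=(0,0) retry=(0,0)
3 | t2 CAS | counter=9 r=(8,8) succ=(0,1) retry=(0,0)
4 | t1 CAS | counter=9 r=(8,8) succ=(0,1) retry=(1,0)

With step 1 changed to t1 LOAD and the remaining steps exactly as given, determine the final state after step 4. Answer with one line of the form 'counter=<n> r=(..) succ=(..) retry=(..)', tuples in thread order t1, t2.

(re-executing from step 1 with the substitution; state before step 1: counter=8 r=(0,0) succ=(0,0) retry=(0,0))
1 | t1 LOAD | counter=8 r=(8,0) succ=(0,0) retry=(0,0)
2 | t1 LOAD | counter=8 r=(8,0) succ=(0,0) retry=(0,0)
3 | t2 CAS | counter=8 r=(8,0) succ=(0,0) retry=(0,1)
4 | t1 CAS | counter=9 r=(8,0) succ=(1,0) retry=(0,1)

counter=9 r=(8,0) succ=(1,0) retry=(0,1)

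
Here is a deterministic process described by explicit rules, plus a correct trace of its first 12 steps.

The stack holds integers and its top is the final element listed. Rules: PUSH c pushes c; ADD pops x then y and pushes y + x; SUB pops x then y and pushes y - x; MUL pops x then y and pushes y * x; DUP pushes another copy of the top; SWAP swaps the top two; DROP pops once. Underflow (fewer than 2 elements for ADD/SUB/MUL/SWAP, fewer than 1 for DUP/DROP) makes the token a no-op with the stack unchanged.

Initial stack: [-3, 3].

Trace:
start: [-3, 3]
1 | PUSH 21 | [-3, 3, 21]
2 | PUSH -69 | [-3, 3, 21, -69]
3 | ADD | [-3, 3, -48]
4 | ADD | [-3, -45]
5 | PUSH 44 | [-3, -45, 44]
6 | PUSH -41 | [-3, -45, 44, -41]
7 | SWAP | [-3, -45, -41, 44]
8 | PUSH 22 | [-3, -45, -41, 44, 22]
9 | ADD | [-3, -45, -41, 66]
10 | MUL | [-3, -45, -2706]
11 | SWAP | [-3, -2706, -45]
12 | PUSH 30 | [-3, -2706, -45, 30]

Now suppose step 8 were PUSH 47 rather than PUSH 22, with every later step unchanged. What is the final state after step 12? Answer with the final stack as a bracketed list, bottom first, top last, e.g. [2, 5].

(re-executing from step 8 with the substitution; state before step 8: [-3, -45, -41, 44])
8 | PUSH 47 | [-3, -45, -41, 44, 47]
9 | ADD | [-3, -45, -41, 91]
10 | MUL | [-3, -45, -3731]
11 | SWAP | [-3, -3731, -45]
12 | PUSH 30 | [-3, -3731, -45, 30]

[-3, -3731, -45, 30]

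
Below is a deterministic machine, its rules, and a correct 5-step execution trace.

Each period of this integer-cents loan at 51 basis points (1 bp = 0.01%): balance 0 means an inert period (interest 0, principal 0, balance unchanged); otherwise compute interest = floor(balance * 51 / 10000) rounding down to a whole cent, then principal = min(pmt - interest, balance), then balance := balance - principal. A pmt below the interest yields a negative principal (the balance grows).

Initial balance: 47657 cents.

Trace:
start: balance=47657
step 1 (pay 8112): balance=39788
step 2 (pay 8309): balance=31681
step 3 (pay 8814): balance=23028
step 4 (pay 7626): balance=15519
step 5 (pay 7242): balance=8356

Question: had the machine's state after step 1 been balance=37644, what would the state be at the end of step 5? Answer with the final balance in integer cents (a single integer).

6168

state after step 1 := balance=37644
step 2 (pay 8309): balance=29526
step 3 (pay 8814): balance=20862
step 4 (pay 7626): balance=13342
step 5 (pay 7242): balance=6168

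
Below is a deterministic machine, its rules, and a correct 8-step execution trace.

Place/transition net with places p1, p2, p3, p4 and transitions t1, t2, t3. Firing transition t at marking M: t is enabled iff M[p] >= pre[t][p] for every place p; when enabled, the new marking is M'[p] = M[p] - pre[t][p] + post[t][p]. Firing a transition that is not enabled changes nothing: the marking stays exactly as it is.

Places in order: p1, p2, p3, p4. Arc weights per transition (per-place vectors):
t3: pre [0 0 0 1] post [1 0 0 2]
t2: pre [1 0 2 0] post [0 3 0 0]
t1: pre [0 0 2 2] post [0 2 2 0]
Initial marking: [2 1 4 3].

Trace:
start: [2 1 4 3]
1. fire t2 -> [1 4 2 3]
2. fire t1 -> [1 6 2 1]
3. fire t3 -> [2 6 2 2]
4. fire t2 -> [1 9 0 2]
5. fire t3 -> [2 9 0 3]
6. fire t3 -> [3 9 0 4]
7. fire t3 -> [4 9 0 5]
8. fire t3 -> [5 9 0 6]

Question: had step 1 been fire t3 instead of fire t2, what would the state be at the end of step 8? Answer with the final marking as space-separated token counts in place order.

(re-executing from step 1 with the substitution; state before step 1: [2 1 4 3])
1. fire t3 -> [3 1 4 4]
2. fire t1 -> [3 3 4 2]
3. fire t3 -> [4 3 4 3]
4. fire t2 -> [3 6 2 3]
5. fire t3 -> [4 6 2 4]
6. fire t3 -> [5 6 2 5]
7. fire t3 -> [6 6 2 6]
8. fire t3 -> [7 6 2 7]

7 6 2 7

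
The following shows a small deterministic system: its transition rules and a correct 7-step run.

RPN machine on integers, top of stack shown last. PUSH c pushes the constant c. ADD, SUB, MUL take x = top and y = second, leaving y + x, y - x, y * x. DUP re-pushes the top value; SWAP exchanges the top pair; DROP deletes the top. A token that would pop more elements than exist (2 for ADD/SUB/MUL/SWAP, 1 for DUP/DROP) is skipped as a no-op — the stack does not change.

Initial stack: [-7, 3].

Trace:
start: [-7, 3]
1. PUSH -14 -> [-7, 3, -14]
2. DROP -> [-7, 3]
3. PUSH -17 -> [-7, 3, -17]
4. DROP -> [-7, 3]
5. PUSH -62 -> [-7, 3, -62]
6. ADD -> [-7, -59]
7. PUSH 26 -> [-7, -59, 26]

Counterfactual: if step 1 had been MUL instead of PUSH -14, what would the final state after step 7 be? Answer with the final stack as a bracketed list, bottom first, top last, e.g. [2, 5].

(re-executing from step 1 with the substitution; state before step 1: [-7, 3])
1. MUL -> [-21]
2. DROP -> []
3. PUSH -17 -> [-17]
4. DROP -> []
5. PUSH -62 -> [-62]
6. ADD -> [-62]
7. PUSH 26 -> [-62, 26]

[-62, 26]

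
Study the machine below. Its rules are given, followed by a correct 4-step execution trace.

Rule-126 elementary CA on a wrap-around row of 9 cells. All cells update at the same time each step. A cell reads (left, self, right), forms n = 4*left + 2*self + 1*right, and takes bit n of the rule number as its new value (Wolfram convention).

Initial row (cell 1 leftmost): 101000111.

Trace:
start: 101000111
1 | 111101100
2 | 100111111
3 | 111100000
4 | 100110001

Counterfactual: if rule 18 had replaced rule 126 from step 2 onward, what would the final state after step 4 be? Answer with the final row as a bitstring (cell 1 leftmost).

(re-executing steps 2..4 under rule 18; state before step 2: 111101100)
2 | 000000011
3 | 100000100
4 | 010001011

010001011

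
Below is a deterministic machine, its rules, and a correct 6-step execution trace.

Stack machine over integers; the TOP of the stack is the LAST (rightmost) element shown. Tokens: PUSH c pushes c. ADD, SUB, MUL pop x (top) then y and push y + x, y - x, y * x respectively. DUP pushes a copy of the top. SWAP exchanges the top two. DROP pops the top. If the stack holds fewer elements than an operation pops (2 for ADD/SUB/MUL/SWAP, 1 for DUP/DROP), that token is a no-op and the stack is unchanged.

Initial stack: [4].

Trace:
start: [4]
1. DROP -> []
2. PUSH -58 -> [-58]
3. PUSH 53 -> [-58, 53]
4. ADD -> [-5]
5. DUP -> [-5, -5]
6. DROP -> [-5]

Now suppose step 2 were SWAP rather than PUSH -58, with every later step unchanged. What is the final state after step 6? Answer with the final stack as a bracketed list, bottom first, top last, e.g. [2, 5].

[53]

(re-executing from step 2 with the substitution; state before step 2: [])
2. SWAP -> []
3. PUSH 53 -> [53]
4. ADD -> [53]
5. DUP -> [53, 53]
6. DROP -> [53]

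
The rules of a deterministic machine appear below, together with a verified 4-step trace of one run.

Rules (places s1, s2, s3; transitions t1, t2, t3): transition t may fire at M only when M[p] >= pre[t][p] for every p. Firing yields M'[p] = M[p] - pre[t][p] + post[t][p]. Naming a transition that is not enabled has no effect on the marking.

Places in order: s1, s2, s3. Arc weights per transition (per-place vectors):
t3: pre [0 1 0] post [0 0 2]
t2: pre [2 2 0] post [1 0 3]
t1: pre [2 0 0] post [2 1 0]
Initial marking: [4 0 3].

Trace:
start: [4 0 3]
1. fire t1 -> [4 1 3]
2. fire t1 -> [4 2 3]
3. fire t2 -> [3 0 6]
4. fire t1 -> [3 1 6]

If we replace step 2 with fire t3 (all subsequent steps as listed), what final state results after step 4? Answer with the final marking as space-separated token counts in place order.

(re-executing from step 2 with the substitution; state before step 2: [4 1 3])
2. fire t3 -> [4 0 5]
3. fire t2 -> [4 0 5]
4. fire t1 -> [4 1 5]

4 1 5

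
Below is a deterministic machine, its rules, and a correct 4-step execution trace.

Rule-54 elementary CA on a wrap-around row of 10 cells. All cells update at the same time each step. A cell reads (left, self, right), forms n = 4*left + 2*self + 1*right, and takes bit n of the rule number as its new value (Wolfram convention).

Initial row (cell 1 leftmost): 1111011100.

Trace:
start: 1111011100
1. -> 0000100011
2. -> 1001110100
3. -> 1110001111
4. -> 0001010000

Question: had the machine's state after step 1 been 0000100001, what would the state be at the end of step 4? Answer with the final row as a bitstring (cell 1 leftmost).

state after step 1 := 0000100001
2. -> 1001110011
3. -> 0110001100
4. -> 1001010010

1001010010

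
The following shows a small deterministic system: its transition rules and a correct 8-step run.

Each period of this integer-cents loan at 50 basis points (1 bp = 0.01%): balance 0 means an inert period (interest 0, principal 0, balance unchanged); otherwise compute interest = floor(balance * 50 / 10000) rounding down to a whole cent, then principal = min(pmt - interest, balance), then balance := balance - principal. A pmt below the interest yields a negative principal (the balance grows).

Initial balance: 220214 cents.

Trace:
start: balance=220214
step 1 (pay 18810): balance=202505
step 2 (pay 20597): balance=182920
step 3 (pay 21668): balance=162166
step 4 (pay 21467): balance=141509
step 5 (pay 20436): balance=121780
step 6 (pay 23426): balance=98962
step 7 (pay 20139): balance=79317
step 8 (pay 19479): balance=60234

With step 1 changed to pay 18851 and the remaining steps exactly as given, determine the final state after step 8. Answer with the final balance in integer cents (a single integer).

60193

(re-executing from step 1 with the substitution; state before step 1: balance=220214)
step 1 (pay 18851): balance=202464
step 2 (pay 20597): balance=182879
step 3 (pay 21668): balance=162125
step 4 (pay 21467): balance=141468
step 5 (pay 20436): balance=121739
step 6 (pay 23426): balance=98921
step 7 (pay 20139): balance=79276
step 8 (pay 19479): balance=60193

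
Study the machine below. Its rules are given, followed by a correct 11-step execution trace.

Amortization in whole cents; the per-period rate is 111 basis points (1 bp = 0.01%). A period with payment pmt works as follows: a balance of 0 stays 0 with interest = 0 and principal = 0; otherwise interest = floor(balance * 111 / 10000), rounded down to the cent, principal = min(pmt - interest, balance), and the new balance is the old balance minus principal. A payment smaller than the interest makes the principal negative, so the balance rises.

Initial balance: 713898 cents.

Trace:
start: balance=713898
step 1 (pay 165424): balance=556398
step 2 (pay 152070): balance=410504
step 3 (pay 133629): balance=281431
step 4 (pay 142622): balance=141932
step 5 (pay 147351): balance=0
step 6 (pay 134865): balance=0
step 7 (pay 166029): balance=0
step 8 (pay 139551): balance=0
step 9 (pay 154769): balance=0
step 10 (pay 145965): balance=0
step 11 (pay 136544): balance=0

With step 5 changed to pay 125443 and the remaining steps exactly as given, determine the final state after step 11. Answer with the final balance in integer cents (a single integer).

(re-executing from step 5 with the substitution; state before step 5: balance=141932)
step 5 (pay 125443): balance=18064
step 6 (pay 134865): balance=0
step 7 (pay 166029): balance=0
step 8 (pay 139551): balance=0
step 9 (pay 154769): balance=0
step 10 (pay 145965): balance=0
step 11 (pay 136544): balance=0

0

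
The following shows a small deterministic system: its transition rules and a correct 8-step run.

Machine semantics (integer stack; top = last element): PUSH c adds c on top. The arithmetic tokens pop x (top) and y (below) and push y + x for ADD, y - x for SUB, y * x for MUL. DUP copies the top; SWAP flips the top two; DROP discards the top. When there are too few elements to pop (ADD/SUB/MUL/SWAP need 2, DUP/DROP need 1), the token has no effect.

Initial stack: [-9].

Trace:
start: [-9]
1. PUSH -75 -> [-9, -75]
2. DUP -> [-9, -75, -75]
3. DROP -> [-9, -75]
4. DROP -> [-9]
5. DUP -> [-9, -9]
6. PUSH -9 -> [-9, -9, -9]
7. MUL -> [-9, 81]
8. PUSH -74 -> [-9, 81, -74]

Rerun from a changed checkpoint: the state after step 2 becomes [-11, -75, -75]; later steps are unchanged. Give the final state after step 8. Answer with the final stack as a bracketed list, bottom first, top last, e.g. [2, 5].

[-11, 99, -74]

state after step 2 := [-11, -75, -75]
3. DROP -> [-11, -75]
4. DROP -> [-11]
5. DUP -> [-11, -11]
6. PUSH -9 -> [-11, -11, -9]
7. MUL -> [-11, 99]
8. PUSH -74 -> [-11, 99, -74]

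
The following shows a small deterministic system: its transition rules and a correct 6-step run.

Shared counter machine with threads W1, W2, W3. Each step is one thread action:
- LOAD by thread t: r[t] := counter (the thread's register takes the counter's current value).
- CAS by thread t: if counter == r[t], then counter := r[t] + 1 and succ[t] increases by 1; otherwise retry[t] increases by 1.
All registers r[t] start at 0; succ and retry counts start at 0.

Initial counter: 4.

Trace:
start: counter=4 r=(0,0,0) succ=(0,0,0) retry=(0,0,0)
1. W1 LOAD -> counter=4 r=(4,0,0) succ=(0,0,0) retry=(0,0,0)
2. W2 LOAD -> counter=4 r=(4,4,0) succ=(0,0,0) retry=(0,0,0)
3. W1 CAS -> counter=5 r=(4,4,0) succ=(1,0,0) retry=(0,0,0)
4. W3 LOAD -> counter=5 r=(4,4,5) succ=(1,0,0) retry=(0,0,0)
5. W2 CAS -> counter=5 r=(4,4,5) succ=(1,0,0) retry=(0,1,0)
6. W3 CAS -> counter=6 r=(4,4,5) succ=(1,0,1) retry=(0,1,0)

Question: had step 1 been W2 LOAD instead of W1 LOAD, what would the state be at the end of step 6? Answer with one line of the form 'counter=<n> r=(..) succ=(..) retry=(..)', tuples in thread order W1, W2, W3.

counter=5 r=(0,4,4) succ=(0,1,0) retry=(1,0,1)

(re-executing from step 1 with the substitution; state before step 1: counter=4 r=(0,0,0) succ=(0,0,0) retry=(0,0,0))
1. W2 LOAD -> counter=4 r=(0,4,0) succ=(0,0,0) retry=(0,0,0)
2. W2 LOAD -> counter=4 r=(0,4,0) succ=(0,0,0) retry=(0,0,0)
3. W1 CAS -> counter=4 r=(0,4,0) succ=(0,0,0) retry=(1,0,0)
4. W3 LOAD -> counter=4 r=(0,4,4) succ=(0,0,0) retry=(1,0,0)
5. W2 CAS -> counter=5 r=(0,4,4) succ=(0,1,0) retry=(1,0,0)
6. W3 CAS -> counter=5 r=(0,4,4) succ=(0,1,0) retry=(1,0,1)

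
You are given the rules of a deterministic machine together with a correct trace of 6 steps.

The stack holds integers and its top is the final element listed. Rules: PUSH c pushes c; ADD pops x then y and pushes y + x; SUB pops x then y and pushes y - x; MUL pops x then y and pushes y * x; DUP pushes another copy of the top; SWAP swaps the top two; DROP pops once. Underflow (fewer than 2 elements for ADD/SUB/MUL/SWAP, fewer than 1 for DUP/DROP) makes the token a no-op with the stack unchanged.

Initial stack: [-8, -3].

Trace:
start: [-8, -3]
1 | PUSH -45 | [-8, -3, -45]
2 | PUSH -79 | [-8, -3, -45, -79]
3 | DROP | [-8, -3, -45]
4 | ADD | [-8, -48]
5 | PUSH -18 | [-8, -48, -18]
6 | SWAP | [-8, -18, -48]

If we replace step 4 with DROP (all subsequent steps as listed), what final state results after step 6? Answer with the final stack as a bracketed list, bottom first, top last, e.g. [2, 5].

[-8, -18, -3]

(re-executing from step 4 with the substitution; state before step 4: [-8, -3, -45])
4 | DROP | [-8, -3]
5 | PUSH -18 | [-8, -3, -18]
6 | SWAP | [-8, -18, -3]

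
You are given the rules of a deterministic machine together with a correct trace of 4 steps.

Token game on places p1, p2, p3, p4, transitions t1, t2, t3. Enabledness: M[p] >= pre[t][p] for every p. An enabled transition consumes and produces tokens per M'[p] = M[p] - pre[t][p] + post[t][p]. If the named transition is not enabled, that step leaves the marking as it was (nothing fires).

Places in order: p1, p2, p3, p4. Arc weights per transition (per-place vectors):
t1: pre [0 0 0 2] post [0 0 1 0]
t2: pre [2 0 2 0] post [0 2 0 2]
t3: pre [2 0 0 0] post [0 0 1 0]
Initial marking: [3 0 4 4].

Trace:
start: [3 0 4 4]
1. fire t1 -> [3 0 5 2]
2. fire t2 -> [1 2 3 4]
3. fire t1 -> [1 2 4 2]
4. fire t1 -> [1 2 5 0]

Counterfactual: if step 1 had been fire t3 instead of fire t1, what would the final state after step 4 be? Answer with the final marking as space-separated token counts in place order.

(re-executing from step 1 with the substitution; state before step 1: [3 0 4 4])
1. fire t3 -> [1 0 5 4]
2. fire t2 -> [1 0 5 4]
3. fire t1 -> [1 0 6 2]
4. fire t1 -> [1 0 7 0]

1 0 7 0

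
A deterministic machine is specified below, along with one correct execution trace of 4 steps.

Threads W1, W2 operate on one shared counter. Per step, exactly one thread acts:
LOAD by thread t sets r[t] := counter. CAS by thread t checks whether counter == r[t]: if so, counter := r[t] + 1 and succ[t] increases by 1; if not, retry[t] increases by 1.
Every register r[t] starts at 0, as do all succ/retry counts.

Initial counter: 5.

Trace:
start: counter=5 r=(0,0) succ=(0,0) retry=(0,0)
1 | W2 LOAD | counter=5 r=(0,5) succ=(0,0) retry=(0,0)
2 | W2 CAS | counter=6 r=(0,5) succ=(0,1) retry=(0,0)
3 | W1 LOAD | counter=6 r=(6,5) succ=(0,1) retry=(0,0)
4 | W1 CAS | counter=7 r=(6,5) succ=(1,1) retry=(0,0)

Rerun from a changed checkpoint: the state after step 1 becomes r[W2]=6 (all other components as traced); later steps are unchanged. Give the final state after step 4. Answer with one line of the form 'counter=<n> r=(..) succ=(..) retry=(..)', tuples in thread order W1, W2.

state after step 1 := counter=5 r=(0,6) succ=(0,0) retry=(0,0)
2 | W2 CAS | counter=5 r=(0,6) succ=(0,0) retry=(0,1)
3 | W1 LOAD | counter=5 r=(5,6) succ=(0,0) retry=(0,1)
4 | W1 CAS | counter=6 r=(5,6) succ=(1,0) retry=(0,1)

counter=6 r=(5,6) succ=(1,0) retry=(0,1)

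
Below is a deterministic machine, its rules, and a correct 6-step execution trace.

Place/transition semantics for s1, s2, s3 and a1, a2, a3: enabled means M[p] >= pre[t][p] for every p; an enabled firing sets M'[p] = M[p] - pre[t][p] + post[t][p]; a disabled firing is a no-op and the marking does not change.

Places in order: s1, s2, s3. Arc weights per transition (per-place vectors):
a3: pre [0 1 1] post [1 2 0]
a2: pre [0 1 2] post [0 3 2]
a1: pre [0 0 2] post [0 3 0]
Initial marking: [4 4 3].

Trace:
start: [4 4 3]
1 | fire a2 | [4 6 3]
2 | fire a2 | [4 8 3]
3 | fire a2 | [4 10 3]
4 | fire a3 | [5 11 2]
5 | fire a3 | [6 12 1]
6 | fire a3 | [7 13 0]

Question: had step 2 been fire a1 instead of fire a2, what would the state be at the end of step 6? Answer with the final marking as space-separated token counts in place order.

(re-executing from step 2 with the substitution; state before step 2: [4 6 3])
2 | fire a1 | [4 9 1]
3 | fire a2 | [4 9 1]
4 | fire a3 | [5 10 0]
5 | fire a3 | [5 10 0]
6 | fire a3 | [5 10 0]

5 10 0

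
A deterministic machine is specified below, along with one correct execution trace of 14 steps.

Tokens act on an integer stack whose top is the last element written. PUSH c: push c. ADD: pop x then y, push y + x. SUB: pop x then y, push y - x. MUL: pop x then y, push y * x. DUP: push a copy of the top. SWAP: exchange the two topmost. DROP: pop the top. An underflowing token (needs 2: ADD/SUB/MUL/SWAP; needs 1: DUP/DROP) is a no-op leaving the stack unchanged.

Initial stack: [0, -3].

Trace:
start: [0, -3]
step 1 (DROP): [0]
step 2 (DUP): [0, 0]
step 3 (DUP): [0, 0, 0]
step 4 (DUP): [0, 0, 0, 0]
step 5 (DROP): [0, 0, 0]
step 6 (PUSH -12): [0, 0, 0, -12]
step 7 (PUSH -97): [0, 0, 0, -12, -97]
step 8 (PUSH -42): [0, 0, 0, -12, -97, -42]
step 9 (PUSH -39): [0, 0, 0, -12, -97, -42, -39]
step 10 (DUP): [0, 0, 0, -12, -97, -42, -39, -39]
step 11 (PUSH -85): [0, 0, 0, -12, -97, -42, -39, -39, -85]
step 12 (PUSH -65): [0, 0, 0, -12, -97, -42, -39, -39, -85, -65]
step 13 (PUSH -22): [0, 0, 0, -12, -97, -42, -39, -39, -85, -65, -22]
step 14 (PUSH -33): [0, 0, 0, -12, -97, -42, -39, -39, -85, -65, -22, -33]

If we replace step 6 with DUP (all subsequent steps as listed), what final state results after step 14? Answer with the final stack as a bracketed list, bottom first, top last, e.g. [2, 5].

(re-executing from step 6 with the substitution; state before step 6: [0, 0, 0])
step 6 (DUP): [0, 0, 0, 0]
step 7 (PUSH -97): [0, 0, 0, 0, -97]
step 8 (PUSH -42): [0, 0, 0, 0, -97, -42]
step 9 (PUSH -39): [0, 0, 0, 0, -97, -42, -39]
step 10 (DUP): [0, 0, 0, 0, -97, -42, -39, -39]
step 11 (PUSH -85): [0, 0, 0, 0, -97, -42, -39, -39, -85]
step 12 (PUSH -65): [0, 0, 0, 0, -97, -42, -39, -39, -85, -65]
step 13 (PUSH -22): [0, 0, 0, 0, -97, -42, -39, -39, -85, -65, -22]
step 14 (PUSH -33): [0, 0, 0, 0, -97, -42, -39, -39, -85, -65, -22, -33]

[0, 0, 0, 0, -97, -42, -39, -39, -85, -65, -22, -33]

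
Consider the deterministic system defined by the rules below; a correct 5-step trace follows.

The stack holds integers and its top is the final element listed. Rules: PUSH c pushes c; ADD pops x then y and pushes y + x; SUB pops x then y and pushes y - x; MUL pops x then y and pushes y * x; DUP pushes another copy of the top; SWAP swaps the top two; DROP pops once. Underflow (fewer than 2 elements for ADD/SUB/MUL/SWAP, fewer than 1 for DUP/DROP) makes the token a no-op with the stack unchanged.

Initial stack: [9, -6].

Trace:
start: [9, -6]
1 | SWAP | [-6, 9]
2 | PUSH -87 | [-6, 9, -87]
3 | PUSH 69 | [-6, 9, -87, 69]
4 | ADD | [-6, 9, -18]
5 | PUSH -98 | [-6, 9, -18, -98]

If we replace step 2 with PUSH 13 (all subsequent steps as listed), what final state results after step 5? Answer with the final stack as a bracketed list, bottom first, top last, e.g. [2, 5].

(re-executing from step 2 with the substitution; state before step 2: [-6, 9])
2 | PUSH 13 | [-6, 9, 13]
3 | PUSH 69 | [-6, 9, 13, 69]
4 | ADD | [-6, 9, 82]
5 | PUSH -98 | [-6, 9, 82, -98]

[-6, 9, 82, -98]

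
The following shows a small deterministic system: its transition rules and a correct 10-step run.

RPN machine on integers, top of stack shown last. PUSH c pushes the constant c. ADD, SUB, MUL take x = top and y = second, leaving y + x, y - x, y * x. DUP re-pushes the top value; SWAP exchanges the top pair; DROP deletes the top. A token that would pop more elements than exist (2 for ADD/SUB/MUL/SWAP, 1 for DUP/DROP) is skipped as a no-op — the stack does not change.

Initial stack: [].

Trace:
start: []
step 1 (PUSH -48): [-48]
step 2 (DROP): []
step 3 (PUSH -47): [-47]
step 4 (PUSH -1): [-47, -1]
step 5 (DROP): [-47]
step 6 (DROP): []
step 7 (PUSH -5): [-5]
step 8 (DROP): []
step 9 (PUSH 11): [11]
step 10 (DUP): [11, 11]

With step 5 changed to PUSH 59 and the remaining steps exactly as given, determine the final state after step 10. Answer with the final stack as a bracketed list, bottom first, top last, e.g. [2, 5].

(re-executing from step 5 with the substitution; state before step 5: [-47, -1])
step 5 (PUSH 59): [-47, -1, 59]
step 6 (DROP): [-47, -1]
step 7 (PUSH -5): [-47, -1, -5]
step 8 (DROP): [-47, -1]
step 9 (PUSH 11): [-47, -1, 11]
step 10 (DUP): [-47, -1, 11, 11]

[-47, -1, 11, 11]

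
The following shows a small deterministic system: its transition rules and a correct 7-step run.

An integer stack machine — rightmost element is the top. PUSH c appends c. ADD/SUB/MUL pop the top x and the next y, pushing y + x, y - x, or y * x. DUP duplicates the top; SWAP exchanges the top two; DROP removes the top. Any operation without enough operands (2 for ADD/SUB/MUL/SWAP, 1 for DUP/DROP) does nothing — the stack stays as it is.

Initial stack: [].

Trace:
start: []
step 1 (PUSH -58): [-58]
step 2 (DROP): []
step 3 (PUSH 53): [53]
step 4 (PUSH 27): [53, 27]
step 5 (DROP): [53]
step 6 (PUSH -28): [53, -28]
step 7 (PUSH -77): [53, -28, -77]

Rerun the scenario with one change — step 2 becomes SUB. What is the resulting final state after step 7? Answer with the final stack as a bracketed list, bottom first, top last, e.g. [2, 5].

(re-executing from step 2 with the substitution; state before step 2: [-58])
step 2 (SUB): [-58]
step 3 (PUSH 53): [-58, 53]
step 4 (PUSH 27): [-58, 53, 27]
step 5 (DROP): [-58, 53]
step 6 (PUSH -28): [-58, 53, -28]
step 7 (PUSH -77): [-58, 53, -28, -77]

[-58, 53, -28, -77]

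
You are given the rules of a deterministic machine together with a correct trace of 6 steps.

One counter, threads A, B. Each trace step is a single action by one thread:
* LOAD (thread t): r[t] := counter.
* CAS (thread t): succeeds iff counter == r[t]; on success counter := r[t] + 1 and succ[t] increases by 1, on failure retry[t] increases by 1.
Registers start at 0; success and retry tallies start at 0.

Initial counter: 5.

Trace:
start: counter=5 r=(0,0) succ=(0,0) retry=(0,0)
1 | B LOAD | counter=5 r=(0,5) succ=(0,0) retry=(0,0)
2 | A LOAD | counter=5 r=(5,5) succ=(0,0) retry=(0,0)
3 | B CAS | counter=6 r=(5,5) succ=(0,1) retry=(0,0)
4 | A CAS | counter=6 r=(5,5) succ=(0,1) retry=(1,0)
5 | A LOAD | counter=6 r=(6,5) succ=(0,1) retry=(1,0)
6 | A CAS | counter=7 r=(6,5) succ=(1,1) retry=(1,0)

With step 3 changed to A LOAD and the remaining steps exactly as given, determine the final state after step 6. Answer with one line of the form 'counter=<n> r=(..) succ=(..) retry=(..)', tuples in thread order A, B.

(re-executing from step 3 with the substitution; state before step 3: counter=5 r=(5,5) succ=(0,0) retry=(0,0))
3 | A LOAD | counter=5 r=(5,5) succ=(0,0) retry=(0,0)
4 | A CAS | counter=6 r=(5,5) succ=(1,0) retry=(0,0)
5 | A LOAD | counter=6 r=(6,5) succ=(1,0) retry=(0,0)
6 | A CAS | counter=7 r=(6,5) succ=(2,0) retry=(0,0)

counter=7 r=(6,5) succ=(2,0) retry=(0,0)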